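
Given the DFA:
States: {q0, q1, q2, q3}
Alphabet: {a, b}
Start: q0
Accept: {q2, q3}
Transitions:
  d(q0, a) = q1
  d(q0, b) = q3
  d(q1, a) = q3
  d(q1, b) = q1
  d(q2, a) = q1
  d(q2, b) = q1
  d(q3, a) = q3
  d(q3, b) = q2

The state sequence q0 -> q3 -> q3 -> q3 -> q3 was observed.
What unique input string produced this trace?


Trace back each transition to find the symbol:
  q0 --[b]--> q3
  q3 --[a]--> q3
  q3 --[a]--> q3
  q3 --[a]--> q3

"baaa"


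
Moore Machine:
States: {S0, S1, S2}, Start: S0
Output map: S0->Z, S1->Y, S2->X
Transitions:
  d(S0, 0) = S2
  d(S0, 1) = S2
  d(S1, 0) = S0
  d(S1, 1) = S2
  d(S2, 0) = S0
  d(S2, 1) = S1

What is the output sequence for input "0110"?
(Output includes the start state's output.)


Start: S0 (output Z)
  --0--> S2 (output X)
  --1--> S1 (output Y)
  --1--> S2 (output X)
  --0--> S0 (output Z)

"ZXYXZ"


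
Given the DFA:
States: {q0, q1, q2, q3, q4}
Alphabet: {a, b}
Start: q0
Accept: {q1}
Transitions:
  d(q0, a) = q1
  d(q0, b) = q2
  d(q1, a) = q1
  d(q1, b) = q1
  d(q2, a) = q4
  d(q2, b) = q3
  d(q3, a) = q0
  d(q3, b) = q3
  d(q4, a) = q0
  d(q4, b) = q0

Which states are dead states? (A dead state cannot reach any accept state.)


Forward reachability from each state:
  q0 -> reaches accept state q1 (live)
  q1 -> reaches accept state q1 (live)
  q2 -> reaches accept state q1 (live)
  q3 -> reaches accept state q1 (live)
  q4 -> reaches accept state q1 (live)

None (all states can reach an accept state)


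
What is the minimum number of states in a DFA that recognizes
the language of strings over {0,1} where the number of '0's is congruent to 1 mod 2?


States track (count of '0') mod 2.
Need 2 states: one per remainder 0..1; accept = remainder 1.

2


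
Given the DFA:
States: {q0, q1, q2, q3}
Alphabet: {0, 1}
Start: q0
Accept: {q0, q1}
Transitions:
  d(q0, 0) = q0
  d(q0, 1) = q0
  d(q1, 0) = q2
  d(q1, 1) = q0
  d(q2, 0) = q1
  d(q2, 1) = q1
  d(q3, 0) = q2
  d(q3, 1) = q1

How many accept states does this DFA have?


Accept states listed: {q0, q1}
Counting: q0(1) q1(2)

2


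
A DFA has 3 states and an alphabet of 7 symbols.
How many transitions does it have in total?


Each state has exactly one transition per symbol.
3 * 7 = 21

21


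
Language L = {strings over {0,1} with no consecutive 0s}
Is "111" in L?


'00' does not occur

Yes, "111" is in L


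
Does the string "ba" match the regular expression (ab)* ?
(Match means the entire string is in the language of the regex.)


|string| = 2; first = 'b'; last = 'a'

No, "ba" does not match (ab)*


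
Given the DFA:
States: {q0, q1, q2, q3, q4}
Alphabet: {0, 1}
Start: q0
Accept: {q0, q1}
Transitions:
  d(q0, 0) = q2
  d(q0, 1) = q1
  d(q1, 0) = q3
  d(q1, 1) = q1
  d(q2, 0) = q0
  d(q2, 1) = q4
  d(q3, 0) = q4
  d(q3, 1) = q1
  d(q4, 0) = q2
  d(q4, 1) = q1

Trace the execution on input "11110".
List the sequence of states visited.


Input: 11110
d(q0, 1) = q1
d(q1, 1) = q1
d(q1, 1) = q1
d(q1, 1) = q1
d(q1, 0) = q3


q0 -> q1 -> q1 -> q1 -> q1 -> q3


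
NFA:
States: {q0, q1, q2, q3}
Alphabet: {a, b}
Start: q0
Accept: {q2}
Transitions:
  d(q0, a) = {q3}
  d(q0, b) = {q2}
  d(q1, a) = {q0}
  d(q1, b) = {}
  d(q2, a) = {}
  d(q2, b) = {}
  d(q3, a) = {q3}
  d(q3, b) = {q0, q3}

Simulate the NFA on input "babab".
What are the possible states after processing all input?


Start: {q0}
  --b--> {q2}
  --a--> {}
  --b--> {}
  --a--> {}
  --b--> {}

{} (empty set, no valid transitions)


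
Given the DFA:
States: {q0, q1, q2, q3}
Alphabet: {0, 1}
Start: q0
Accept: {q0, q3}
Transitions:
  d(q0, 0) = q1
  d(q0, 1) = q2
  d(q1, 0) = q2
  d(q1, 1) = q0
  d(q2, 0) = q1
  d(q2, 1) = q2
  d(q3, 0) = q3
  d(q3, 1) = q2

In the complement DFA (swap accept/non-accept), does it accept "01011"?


Trace: q0 -> q1 -> q0 -> q1 -> q0 -> q2
Final: q2
Original accept: {q0, q3}
Complement: q2 is not in original accept

Yes, complement accepts (original rejects)


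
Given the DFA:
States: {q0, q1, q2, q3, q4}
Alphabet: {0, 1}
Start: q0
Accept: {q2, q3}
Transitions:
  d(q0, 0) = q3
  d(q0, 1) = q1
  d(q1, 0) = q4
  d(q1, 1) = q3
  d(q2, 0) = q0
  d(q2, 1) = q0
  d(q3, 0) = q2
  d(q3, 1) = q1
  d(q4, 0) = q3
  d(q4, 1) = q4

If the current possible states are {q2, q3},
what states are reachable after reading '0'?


Apply transition on '0' from each current state:
  d(q2, 0) = q0
  d(q3, 0) = q2

{q0, q2}


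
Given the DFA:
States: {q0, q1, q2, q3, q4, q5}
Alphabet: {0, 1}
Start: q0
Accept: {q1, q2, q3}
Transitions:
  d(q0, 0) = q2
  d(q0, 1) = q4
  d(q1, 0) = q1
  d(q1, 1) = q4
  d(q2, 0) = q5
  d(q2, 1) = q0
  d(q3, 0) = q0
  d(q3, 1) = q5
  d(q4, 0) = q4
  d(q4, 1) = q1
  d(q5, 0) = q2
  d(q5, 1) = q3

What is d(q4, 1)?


Looking up transition d(q4, 1)

q1


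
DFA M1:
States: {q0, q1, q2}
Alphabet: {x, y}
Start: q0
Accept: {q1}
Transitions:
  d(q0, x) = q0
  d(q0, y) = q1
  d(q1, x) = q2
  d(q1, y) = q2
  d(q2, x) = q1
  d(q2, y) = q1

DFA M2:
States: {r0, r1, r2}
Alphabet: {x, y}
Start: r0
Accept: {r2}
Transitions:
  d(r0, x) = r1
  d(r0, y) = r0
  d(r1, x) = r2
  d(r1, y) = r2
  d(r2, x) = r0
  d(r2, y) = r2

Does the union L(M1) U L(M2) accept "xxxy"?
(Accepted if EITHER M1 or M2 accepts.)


M1: final=q1 accepted=True
M2: final=r0 accepted=False

Yes, union accepts


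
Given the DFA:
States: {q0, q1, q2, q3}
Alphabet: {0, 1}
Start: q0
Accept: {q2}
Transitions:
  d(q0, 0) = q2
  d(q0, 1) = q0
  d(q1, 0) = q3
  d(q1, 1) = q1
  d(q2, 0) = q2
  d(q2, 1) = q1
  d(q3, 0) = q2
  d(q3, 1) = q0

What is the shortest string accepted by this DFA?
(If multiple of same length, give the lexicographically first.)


BFS by string length (lex-first path to each state shown):
  len 0: q0<-""
  len 1: q0<-"1", q2<-"0"
Found accept state at length 1.

"0"


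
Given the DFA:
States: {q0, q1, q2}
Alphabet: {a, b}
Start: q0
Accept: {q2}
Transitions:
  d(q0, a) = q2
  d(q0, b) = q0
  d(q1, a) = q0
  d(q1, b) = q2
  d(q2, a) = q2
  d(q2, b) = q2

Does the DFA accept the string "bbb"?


Trace: q0 -> q0 -> q0 -> q0
Final state: q0
Accept states: {q2}

No, rejected (final state q0 is not an accept state)


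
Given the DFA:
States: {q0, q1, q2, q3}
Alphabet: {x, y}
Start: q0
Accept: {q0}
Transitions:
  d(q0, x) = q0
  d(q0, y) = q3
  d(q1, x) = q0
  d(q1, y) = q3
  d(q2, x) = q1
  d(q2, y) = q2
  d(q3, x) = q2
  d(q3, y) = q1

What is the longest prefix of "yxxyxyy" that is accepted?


Run the DFA, marking each prefix where the state is accepting:
  "" -> q0 [accept]
  "y" -> q3 [reject]
  "yx" -> q2 [reject]
  "yxx" -> q1 [reject]
  "yxxy" -> q3 [reject]
  "yxxyx" -> q2 [reject]
  "yxxyxy" -> q2 [reject]
  "yxxyxyy" -> q2 [reject]

""


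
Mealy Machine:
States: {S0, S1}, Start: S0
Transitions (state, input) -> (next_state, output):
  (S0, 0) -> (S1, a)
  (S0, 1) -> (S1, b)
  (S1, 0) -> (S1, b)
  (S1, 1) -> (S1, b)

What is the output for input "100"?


Step-by-step:
  (S0, 1) -> (S1, b)
  (S1, 0) -> (S1, b)
  (S1, 0) -> (S1, b)

"bbb"


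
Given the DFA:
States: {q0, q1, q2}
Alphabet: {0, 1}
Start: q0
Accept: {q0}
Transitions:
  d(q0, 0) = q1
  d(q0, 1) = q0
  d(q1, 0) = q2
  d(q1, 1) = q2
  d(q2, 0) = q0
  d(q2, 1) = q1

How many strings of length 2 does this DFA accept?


Enumerating all length-2 strings:
  "00" -> q2 [reject]
  "01" -> q2 [reject]
  "10" -> q1 [reject]
  "11" -> q0 [accept]

1 out of 4


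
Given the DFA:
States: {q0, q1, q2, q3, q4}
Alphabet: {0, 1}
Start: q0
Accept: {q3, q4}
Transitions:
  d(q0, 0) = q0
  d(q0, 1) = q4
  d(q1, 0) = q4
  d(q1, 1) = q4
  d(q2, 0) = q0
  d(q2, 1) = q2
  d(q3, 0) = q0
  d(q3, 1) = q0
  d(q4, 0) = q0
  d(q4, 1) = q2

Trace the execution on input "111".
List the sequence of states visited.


Input: 111
d(q0, 1) = q4
d(q4, 1) = q2
d(q2, 1) = q2


q0 -> q4 -> q2 -> q2


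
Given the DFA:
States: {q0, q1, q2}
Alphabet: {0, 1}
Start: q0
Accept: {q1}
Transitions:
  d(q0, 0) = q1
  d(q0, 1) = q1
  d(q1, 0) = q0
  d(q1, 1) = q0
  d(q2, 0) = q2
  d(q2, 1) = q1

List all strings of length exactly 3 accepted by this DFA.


All strings of length 3: 8 total
Accepted: 8

"000", "001", "010", "011", "100", "101", "110", "111"


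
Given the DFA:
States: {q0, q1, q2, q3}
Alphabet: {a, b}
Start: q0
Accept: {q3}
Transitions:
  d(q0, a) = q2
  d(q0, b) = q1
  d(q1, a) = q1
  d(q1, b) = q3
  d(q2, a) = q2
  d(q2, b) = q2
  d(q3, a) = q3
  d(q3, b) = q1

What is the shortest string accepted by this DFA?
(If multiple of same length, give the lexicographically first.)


BFS by string length (lex-first path to each state shown):
  len 0: q0<-""
  len 1: q1<-"b", q2<-"a"
  len 2: q1<-"ba", q2<-"aa", q3<-"bb"
Found accept state at length 2.

"bb"


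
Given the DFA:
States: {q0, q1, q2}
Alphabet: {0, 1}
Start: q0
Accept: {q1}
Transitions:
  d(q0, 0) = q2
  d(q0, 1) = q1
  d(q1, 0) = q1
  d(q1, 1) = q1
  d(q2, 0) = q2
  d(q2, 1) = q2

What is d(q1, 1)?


Looking up transition d(q1, 1)

q1


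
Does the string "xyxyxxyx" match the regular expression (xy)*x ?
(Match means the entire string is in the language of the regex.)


|string| = 8; first = 'x'; last = 'x'

No, "xyxyxxyx" does not match (xy)*x


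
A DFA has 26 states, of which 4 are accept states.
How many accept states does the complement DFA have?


Complement swaps accept and non-accept states.
26 - 4 = 22

22


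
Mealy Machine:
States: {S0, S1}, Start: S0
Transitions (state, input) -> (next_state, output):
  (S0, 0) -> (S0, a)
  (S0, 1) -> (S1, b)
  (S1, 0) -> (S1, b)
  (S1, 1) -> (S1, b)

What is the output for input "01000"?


Step-by-step:
  (S0, 0) -> (S0, a)
  (S0, 1) -> (S1, b)
  (S1, 0) -> (S1, b)
  (S1, 0) -> (S1, b)
  (S1, 0) -> (S1, b)

"abbbb"


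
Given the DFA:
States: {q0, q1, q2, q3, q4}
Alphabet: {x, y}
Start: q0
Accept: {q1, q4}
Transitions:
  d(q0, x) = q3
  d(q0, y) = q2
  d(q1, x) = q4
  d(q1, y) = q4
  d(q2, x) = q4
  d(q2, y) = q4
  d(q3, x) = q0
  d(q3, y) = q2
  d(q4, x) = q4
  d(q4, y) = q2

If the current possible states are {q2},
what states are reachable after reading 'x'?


Apply transition on 'x' from each current state:
  d(q2, x) = q4

{q4}


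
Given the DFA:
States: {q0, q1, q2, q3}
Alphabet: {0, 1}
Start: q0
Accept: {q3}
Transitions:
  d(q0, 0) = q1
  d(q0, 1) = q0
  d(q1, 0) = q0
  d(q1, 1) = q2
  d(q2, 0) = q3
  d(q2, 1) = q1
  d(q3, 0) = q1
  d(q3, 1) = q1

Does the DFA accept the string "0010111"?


Trace: q0 -> q1 -> q0 -> q0 -> q1 -> q2 -> q1 -> q2
Final state: q2
Accept states: {q3}

No, rejected (final state q2 is not an accept state)


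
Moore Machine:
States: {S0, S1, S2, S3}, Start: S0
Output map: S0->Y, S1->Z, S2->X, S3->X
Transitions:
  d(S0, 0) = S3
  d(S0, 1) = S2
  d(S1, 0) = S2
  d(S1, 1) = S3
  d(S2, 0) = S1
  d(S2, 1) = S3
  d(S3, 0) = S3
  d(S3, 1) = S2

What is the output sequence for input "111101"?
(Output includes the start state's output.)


Start: S0 (output Y)
  --1--> S2 (output X)
  --1--> S3 (output X)
  --1--> S2 (output X)
  --1--> S3 (output X)
  --0--> S3 (output X)
  --1--> S2 (output X)

"YXXXXXX"


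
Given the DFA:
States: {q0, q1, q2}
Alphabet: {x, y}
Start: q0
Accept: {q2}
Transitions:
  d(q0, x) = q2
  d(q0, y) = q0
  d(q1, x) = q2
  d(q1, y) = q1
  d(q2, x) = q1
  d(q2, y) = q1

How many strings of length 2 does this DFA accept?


Enumerating all length-2 strings:
  "xx" -> q1 [reject]
  "xy" -> q1 [reject]
  "yx" -> q2 [accept]
  "yy" -> q0 [reject]

1 out of 4


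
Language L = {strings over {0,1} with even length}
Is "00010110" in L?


length = 8; 8 mod 2 = 0

Yes, "00010110" is in L


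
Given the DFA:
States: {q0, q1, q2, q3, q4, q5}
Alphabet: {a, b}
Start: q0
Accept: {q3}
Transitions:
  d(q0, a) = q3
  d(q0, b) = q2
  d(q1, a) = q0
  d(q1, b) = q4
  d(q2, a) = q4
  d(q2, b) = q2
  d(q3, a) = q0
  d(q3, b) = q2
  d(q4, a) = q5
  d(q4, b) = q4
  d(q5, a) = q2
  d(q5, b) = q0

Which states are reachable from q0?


BFS from q0:
  layer 0: {q0}
  layer 1: {q2, q3}
  layer 2: {q4}
  layer 3: {q5}

{q0, q2, q3, q4, q5}


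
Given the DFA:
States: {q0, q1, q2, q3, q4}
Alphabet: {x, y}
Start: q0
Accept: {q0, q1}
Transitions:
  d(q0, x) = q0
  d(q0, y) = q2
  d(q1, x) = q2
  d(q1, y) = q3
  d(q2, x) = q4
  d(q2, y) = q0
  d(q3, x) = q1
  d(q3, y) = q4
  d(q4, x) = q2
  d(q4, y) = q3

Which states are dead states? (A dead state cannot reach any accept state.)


Forward reachability from each state:
  q0 -> reaches accept state q0 (live)
  q1 -> reaches accept state q0 (live)
  q2 -> reaches accept state q0 (live)
  q3 -> reaches accept state q0 (live)
  q4 -> reaches accept state q0 (live)

None (all states can reach an accept state)


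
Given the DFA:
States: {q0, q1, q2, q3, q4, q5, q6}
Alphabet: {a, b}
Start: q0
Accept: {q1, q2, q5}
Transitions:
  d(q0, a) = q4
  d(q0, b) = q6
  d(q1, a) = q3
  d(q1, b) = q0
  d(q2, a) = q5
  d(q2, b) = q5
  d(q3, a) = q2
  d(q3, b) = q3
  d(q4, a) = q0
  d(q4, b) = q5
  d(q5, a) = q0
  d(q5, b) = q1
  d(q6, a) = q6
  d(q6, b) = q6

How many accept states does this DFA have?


Accept states listed: {q1, q2, q5}
Counting: q1(1) q2(2) q5(3)

3


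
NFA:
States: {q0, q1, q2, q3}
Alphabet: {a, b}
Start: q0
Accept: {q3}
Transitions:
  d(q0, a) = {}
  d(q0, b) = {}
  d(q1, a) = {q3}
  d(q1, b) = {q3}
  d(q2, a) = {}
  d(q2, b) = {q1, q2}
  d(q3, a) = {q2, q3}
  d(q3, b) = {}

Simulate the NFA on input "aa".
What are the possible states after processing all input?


Start: {q0}
  --a--> {}
  --a--> {}

{} (empty set, no valid transitions)


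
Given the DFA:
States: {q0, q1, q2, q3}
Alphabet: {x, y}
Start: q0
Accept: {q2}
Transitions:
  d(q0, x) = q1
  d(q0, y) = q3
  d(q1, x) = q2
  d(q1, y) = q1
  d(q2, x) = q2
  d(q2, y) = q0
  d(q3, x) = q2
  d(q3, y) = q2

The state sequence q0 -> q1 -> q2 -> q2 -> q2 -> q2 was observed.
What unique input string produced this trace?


Trace back each transition to find the symbol:
  q0 --[x]--> q1
  q1 --[x]--> q2
  q2 --[x]--> q2
  q2 --[x]--> q2
  q2 --[x]--> q2

"xxxxx"


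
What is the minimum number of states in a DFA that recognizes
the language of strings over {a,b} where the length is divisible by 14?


States track (length) mod 14.
Need 14 states: one per remainder 0..13; accept = remainder 0.

14


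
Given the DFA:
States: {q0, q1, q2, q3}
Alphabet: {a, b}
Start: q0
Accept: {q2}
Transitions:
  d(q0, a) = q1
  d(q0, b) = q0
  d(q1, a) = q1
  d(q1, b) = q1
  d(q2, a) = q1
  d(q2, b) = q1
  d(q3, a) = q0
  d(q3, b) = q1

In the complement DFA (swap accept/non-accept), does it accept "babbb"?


Trace: q0 -> q0 -> q1 -> q1 -> q1 -> q1
Final: q1
Original accept: {q2}
Complement: q1 is not in original accept

Yes, complement accepts (original rejects)


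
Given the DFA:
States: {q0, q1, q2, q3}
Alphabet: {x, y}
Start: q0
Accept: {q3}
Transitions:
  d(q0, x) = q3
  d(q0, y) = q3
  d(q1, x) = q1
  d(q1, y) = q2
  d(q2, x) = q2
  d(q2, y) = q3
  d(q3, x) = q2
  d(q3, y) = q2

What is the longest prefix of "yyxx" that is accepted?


Run the DFA, marking each prefix where the state is accepting:
  "" -> q0 [reject]
  "y" -> q3 [accept]
  "yy" -> q2 [reject]
  "yyx" -> q2 [reject]
  "yyxx" -> q2 [reject]

"y"


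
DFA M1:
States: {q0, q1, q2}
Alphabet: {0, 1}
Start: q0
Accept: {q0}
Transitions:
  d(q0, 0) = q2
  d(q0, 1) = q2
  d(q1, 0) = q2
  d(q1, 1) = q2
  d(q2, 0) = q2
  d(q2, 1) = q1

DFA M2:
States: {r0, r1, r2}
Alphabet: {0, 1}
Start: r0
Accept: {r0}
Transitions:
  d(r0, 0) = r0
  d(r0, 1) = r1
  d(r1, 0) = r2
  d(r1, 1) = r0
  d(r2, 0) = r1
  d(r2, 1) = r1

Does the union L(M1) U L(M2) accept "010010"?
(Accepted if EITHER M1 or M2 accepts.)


M1: final=q2 accepted=False
M2: final=r0 accepted=True

Yes, union accepts


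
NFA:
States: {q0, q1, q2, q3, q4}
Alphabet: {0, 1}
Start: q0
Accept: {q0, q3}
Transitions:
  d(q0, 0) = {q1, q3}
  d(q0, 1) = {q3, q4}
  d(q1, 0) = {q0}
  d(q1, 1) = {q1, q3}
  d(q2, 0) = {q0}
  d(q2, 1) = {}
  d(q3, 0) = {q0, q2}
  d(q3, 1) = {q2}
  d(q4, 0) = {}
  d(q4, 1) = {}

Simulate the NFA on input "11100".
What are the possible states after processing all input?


Start: {q0}
  --1--> {q3, q4}
  --1--> {q2}
  --1--> {}
  --0--> {}
  --0--> {}

{} (empty set, no valid transitions)


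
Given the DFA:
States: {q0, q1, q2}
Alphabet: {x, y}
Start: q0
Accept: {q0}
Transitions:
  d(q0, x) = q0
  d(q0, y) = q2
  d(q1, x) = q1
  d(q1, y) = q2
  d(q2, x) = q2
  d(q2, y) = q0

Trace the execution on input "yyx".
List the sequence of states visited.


Input: yyx
d(q0, y) = q2
d(q2, y) = q0
d(q0, x) = q0


q0 -> q2 -> q0 -> q0


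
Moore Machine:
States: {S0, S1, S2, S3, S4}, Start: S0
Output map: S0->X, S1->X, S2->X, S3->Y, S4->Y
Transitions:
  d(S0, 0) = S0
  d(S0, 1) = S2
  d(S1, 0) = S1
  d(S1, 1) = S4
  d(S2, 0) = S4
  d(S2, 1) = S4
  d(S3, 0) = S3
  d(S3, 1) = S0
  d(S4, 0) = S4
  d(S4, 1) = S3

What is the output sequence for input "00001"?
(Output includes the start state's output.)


Start: S0 (output X)
  --0--> S0 (output X)
  --0--> S0 (output X)
  --0--> S0 (output X)
  --0--> S0 (output X)
  --1--> S2 (output X)

"XXXXXX"


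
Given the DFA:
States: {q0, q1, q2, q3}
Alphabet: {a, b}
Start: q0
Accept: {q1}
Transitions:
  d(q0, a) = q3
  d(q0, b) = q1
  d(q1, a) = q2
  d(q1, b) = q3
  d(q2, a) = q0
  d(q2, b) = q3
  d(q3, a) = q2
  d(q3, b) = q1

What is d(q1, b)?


Looking up transition d(q1, b)

q3


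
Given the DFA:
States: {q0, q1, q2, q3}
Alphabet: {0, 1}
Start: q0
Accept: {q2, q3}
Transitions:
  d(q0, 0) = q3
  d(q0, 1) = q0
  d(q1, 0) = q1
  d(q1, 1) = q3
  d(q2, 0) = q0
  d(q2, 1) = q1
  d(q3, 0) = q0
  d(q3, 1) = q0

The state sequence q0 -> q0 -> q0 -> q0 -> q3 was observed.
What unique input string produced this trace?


Trace back each transition to find the symbol:
  q0 --[1]--> q0
  q0 --[1]--> q0
  q0 --[1]--> q0
  q0 --[0]--> q3

"1110"


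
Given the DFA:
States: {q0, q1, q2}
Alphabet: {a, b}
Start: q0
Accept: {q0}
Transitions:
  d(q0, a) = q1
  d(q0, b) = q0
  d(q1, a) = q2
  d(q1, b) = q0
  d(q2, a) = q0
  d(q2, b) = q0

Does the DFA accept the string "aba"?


Trace: q0 -> q1 -> q0 -> q1
Final state: q1
Accept states: {q0}

No, rejected (final state q1 is not an accept state)


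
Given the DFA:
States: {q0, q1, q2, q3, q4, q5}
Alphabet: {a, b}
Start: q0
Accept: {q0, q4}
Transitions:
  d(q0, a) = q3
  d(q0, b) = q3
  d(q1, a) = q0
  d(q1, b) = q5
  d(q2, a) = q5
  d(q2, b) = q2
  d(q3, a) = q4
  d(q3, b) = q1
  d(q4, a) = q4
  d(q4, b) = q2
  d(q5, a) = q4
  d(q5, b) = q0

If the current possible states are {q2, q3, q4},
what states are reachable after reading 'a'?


Apply transition on 'a' from each current state:
  d(q2, a) = q5
  d(q3, a) = q4
  d(q4, a) = q4

{q4, q5}


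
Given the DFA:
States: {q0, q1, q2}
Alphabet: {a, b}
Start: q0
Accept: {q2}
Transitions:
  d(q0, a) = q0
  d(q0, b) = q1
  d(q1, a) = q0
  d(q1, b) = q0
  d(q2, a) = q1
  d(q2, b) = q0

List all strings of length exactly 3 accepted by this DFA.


All strings of length 3: 8 total
Accepted: 0

None


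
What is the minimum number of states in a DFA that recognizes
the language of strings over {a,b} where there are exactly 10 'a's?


States: count = 0, 1, ..., 10 (that's 11 states), plus a dead state for count > 10.
Total: 11 + 1 = 12. Accept = count-10 state.

12


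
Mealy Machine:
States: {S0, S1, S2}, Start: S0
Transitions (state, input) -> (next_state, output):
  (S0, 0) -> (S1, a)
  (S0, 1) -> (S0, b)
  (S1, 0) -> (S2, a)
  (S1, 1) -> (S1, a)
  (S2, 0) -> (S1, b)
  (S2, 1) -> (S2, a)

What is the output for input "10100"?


Step-by-step:
  (S0, 1) -> (S0, b)
  (S0, 0) -> (S1, a)
  (S1, 1) -> (S1, a)
  (S1, 0) -> (S2, a)
  (S2, 0) -> (S1, b)

"baaab"


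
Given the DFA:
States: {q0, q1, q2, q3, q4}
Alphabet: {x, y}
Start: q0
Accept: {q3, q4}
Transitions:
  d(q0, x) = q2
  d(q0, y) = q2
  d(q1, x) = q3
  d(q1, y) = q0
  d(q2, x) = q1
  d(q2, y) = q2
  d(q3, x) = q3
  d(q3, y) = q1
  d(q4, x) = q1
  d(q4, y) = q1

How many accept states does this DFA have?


Accept states listed: {q3, q4}
Counting: q3(1) q4(2)

2


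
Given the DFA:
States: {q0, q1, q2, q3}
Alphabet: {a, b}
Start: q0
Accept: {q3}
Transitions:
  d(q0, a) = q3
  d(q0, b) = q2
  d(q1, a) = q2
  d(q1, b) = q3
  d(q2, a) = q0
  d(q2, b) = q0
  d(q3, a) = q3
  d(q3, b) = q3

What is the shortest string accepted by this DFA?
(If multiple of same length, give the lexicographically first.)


BFS by string length (lex-first path to each state shown):
  len 0: q0<-""
  len 1: q2<-"b", q3<-"a"
Found accept state at length 1.

"a"


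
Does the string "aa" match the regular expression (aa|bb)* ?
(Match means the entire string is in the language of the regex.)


|string| = 2; first = 'a'; last = 'a'

Yes, "aa" matches (aa|bb)*


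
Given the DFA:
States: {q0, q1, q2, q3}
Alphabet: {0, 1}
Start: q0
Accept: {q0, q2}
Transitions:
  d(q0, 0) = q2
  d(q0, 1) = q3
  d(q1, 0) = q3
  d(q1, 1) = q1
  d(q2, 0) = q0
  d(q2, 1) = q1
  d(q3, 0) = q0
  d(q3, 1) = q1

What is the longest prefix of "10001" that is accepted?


Run the DFA, marking each prefix where the state is accepting:
  "" -> q0 [accept]
  "1" -> q3 [reject]
  "10" -> q0 [accept]
  "100" -> q2 [accept]
  "1000" -> q0 [accept]
  "10001" -> q3 [reject]

"1000"


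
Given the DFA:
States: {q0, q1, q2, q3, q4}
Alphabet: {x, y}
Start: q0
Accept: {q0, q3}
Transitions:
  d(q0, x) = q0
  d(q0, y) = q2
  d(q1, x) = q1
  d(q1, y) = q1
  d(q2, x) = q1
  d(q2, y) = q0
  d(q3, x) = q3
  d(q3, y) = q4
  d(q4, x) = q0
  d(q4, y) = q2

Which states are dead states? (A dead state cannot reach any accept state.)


Forward reachability from each state:
  q0 -> reaches accept state q0 (live)
  q1 -> reaches {q1}, no accept state (dead)
  q2 -> reaches accept state q0 (live)
  q3 -> reaches accept state q0 (live)
  q4 -> reaches accept state q0 (live)

{q1}


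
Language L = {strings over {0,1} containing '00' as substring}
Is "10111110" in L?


'00' does not occur

No, "10111110" is not in L


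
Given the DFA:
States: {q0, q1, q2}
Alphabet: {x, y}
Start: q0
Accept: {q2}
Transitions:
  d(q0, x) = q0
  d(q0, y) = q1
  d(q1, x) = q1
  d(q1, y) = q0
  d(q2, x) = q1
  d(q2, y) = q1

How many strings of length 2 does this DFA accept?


Enumerating all length-2 strings:
  "xx" -> q0 [reject]
  "xy" -> q1 [reject]
  "yx" -> q1 [reject]
  "yy" -> q0 [reject]

0 out of 4


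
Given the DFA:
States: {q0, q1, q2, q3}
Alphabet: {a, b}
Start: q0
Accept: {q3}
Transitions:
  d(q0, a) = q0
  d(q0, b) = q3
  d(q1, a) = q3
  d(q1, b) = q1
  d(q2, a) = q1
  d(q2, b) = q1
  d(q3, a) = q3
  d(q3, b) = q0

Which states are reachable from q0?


BFS from q0:
  layer 0: {q0}
  layer 1: {q3}

{q0, q3}


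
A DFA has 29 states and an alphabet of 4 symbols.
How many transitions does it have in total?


Each state has exactly one transition per symbol.
29 * 4 = 116

116


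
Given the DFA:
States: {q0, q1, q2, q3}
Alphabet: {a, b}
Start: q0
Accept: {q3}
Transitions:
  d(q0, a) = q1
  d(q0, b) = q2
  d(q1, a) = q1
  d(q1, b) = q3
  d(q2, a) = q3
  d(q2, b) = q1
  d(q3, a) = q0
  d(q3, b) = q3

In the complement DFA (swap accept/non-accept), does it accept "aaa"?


Trace: q0 -> q1 -> q1 -> q1
Final: q1
Original accept: {q3}
Complement: q1 is not in original accept

Yes, complement accepts (original rejects)


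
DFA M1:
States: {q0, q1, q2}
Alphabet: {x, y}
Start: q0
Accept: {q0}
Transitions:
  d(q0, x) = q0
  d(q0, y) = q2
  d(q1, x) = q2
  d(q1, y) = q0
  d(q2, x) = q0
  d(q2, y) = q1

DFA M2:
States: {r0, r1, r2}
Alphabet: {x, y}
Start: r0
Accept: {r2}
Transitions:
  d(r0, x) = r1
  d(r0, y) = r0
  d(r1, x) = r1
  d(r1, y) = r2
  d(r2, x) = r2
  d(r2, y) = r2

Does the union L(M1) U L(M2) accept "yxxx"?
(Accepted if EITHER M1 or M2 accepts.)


M1: final=q0 accepted=True
M2: final=r1 accepted=False

Yes, union accepts


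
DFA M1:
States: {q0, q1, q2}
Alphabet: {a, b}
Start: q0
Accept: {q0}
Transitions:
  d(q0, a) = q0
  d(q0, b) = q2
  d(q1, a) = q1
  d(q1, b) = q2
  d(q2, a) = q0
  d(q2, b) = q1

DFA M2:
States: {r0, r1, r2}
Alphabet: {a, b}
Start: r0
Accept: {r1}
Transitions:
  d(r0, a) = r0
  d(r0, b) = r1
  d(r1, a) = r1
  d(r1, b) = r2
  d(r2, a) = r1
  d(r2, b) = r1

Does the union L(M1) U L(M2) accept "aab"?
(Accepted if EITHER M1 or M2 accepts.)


M1: final=q2 accepted=False
M2: final=r1 accepted=True

Yes, union accepts


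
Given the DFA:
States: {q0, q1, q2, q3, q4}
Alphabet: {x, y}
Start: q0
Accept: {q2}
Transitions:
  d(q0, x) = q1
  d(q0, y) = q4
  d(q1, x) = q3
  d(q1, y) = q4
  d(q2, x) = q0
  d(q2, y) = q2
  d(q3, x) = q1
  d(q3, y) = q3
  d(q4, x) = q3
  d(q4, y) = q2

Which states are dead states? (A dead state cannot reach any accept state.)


Forward reachability from each state:
  q0 -> reaches accept state q2 (live)
  q1 -> reaches accept state q2 (live)
  q2 -> reaches accept state q2 (live)
  q3 -> reaches accept state q2 (live)
  q4 -> reaches accept state q2 (live)

None (all states can reach an accept state)


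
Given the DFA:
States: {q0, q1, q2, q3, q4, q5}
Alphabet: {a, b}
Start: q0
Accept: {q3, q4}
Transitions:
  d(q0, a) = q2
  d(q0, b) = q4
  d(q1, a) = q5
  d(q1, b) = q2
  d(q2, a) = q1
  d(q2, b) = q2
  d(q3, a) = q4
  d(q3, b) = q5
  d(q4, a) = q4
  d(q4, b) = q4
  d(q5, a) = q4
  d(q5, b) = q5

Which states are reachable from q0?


BFS from q0:
  layer 0: {q0}
  layer 1: {q2, q4}
  layer 2: {q1}
  layer 3: {q5}

{q0, q1, q2, q4, q5}


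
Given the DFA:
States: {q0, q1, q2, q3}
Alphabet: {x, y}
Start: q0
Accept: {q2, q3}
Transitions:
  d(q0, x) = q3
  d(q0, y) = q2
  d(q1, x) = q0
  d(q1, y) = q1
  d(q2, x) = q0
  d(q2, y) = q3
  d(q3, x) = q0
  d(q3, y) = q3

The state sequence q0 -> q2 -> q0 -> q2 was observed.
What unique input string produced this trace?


Trace back each transition to find the symbol:
  q0 --[y]--> q2
  q2 --[x]--> q0
  q0 --[y]--> q2

"yxy"


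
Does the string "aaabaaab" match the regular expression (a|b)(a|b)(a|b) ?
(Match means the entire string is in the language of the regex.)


|string| = 8; first = 'a'; last = 'b'

No, "aaabaaab" does not match (a|b)(a|b)(a|b)


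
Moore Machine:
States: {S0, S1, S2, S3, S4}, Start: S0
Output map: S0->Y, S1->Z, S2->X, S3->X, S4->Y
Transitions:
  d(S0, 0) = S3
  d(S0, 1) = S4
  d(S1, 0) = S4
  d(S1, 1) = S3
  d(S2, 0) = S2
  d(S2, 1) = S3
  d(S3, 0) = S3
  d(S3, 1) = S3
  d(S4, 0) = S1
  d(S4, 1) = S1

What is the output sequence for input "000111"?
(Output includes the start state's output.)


Start: S0 (output Y)
  --0--> S3 (output X)
  --0--> S3 (output X)
  --0--> S3 (output X)
  --1--> S3 (output X)
  --1--> S3 (output X)
  --1--> S3 (output X)

"YXXXXXX"


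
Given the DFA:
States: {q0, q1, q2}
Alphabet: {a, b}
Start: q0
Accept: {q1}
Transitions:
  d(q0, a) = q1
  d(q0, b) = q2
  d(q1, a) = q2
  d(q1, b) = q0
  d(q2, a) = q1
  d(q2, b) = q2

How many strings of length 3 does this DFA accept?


Enumerating all length-3 strings:
  "aaa" -> q1 [accept]
  "aab" -> q2 [reject]
  "aba" -> q1 [accept]
  "abb" -> q2 [reject]
  "baa" -> q2 [reject]
  "bab" -> q0 [reject]
  "bba" -> q1 [accept]
  "bbb" -> q2 [reject]

3 out of 8


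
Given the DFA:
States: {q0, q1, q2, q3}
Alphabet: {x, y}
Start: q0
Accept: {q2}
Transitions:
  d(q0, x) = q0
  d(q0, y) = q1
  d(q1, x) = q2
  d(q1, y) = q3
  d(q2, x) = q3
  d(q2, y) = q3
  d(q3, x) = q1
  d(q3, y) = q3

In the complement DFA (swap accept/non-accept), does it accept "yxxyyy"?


Trace: q0 -> q1 -> q2 -> q3 -> q3 -> q3 -> q3
Final: q3
Original accept: {q2}
Complement: q3 is not in original accept

Yes, complement accepts (original rejects)


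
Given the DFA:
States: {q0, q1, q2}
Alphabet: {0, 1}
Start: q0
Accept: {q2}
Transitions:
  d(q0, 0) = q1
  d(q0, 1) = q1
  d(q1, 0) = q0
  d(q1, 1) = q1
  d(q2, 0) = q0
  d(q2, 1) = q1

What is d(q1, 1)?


Looking up transition d(q1, 1)

q1


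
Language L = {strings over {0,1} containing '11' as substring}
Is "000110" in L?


'11' occurs at index 3

Yes, "000110" is in L


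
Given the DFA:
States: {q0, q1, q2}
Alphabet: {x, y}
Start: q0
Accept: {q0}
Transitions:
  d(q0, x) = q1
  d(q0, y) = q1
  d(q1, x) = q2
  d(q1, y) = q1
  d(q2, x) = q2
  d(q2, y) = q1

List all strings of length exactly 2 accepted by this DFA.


All strings of length 2: 4 total
Accepted: 0

None


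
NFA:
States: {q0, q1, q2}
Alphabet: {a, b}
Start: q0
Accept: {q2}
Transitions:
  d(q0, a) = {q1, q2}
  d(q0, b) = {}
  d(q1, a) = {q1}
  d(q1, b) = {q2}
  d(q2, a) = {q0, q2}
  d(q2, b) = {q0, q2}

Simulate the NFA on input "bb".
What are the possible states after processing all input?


Start: {q0}
  --b--> {}
  --b--> {}

{} (empty set, no valid transitions)


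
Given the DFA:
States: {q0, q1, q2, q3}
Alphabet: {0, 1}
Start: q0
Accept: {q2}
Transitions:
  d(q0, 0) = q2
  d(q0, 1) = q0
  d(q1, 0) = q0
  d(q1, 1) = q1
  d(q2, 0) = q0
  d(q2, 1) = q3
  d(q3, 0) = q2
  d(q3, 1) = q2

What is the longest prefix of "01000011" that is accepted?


Run the DFA, marking each prefix where the state is accepting:
  "" -> q0 [reject]
  "0" -> q2 [accept]
  "01" -> q3 [reject]
  "010" -> q2 [accept]
  "0100" -> q0 [reject]
  "01000" -> q2 [accept]
  "010000" -> q0 [reject]
  "0100001" -> q0 [reject]
  "01000011" -> q0 [reject]

"01000"


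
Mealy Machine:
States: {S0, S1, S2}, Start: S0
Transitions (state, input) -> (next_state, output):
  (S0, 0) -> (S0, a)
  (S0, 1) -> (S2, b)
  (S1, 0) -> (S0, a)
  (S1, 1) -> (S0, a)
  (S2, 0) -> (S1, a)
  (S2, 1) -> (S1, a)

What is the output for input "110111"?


Step-by-step:
  (S0, 1) -> (S2, b)
  (S2, 1) -> (S1, a)
  (S1, 0) -> (S0, a)
  (S0, 1) -> (S2, b)
  (S2, 1) -> (S1, a)
  (S1, 1) -> (S0, a)

"baabaa"


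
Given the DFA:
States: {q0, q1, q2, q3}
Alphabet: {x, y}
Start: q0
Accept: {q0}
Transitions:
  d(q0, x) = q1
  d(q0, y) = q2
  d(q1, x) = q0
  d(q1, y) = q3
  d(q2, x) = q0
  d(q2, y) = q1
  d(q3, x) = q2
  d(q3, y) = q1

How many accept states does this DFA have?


Accept states listed: {q0}
Counting: q0(1)

1


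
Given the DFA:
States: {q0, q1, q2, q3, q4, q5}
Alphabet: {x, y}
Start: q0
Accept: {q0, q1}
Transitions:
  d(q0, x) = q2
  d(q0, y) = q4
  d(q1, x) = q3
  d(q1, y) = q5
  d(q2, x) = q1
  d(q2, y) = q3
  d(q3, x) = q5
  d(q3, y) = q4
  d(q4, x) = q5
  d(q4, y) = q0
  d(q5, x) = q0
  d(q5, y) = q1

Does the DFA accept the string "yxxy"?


Trace: q0 -> q4 -> q5 -> q0 -> q4
Final state: q4
Accept states: {q0, q1}

No, rejected (final state q4 is not an accept state)


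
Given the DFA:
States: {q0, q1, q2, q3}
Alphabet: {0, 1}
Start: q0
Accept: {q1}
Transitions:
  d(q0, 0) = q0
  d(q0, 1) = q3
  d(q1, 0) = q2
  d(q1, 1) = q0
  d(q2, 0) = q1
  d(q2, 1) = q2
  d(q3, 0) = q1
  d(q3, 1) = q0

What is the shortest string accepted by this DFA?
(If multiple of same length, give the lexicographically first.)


BFS by string length (lex-first path to each state shown):
  len 0: q0<-""
  len 1: q0<-"0", q3<-"1"
  len 2: q0<-"00", q1<-"10", q3<-"01"
Found accept state at length 2.

"10"


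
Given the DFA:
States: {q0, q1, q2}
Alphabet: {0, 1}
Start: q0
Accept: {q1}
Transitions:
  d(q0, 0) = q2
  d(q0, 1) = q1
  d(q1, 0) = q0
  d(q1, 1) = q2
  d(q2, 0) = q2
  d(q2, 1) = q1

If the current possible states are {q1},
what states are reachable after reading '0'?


Apply transition on '0' from each current state:
  d(q1, 0) = q0

{q0}


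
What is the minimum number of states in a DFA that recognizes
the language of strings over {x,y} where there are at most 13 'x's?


States: count = 0, 1, ..., 13 (all accepting; 14 states), plus a dead state for count > 13.
Total: 14 + 1 = 15.

15


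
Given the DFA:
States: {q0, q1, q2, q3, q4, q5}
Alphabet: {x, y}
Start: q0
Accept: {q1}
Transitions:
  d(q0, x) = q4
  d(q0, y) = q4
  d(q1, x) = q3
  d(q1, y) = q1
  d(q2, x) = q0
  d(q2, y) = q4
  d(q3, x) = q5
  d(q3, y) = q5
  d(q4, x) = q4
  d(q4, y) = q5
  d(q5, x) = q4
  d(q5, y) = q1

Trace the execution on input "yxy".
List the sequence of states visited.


Input: yxy
d(q0, y) = q4
d(q4, x) = q4
d(q4, y) = q5


q0 -> q4 -> q4 -> q5


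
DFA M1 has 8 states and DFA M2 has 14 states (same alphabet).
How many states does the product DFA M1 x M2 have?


Product construction pairs every M1 state with every M2 state.
8 * 14 = 112

112


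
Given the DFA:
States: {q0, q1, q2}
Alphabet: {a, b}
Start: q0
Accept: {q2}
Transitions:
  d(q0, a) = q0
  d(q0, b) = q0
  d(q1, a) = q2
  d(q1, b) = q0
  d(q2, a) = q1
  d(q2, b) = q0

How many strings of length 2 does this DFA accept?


Enumerating all length-2 strings:
  "aa" -> q0 [reject]
  "ab" -> q0 [reject]
  "ba" -> q0 [reject]
  "bb" -> q0 [reject]

0 out of 4


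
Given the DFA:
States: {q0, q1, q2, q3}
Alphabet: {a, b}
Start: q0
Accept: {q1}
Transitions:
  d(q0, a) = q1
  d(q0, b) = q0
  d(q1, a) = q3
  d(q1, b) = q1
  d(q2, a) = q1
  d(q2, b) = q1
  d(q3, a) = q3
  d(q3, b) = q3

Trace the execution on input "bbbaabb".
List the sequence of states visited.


Input: bbbaabb
d(q0, b) = q0
d(q0, b) = q0
d(q0, b) = q0
d(q0, a) = q1
d(q1, a) = q3
d(q3, b) = q3
d(q3, b) = q3


q0 -> q0 -> q0 -> q0 -> q1 -> q3 -> q3 -> q3


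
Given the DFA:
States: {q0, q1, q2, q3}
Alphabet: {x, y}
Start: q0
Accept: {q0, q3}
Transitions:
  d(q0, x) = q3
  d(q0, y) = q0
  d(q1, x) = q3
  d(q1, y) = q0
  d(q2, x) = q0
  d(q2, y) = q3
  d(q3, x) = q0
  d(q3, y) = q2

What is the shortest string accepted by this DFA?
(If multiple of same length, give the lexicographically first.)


BFS by string length (lex-first path to each state shown):
  len 0: q0<-""
Found accept state at length 0.

"" (empty string)


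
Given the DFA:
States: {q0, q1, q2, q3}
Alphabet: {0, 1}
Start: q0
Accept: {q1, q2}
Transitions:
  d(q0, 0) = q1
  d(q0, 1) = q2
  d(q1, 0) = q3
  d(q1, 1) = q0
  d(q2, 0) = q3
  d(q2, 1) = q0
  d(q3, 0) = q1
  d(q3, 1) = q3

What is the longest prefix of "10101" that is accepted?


Run the DFA, marking each prefix where the state is accepting:
  "" -> q0 [reject]
  "1" -> q2 [accept]
  "10" -> q3 [reject]
  "101" -> q3 [reject]
  "1010" -> q1 [accept]
  "10101" -> q0 [reject]

"1010"


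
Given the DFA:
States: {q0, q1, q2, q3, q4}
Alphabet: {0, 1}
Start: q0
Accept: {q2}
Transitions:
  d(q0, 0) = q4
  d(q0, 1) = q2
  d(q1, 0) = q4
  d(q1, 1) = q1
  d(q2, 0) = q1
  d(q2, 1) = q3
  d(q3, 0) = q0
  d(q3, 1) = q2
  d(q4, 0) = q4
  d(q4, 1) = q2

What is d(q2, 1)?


Looking up transition d(q2, 1)

q3


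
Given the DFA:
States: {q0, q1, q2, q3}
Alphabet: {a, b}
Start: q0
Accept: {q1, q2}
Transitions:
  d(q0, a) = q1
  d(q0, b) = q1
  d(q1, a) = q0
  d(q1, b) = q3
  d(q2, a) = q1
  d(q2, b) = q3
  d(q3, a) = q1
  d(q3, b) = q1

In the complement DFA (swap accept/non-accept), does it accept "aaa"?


Trace: q0 -> q1 -> q0 -> q1
Final: q1
Original accept: {q1, q2}
Complement: q1 is in original accept

No, complement rejects (original accepts)


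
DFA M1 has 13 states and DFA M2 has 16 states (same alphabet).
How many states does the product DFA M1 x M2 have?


Product construction pairs every M1 state with every M2 state.
13 * 16 = 208

208


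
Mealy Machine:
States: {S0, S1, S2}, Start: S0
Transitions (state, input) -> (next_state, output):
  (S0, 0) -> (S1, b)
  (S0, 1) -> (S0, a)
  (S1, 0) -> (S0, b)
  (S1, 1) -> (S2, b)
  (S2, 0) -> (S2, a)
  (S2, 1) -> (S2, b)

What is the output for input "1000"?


Step-by-step:
  (S0, 1) -> (S0, a)
  (S0, 0) -> (S1, b)
  (S1, 0) -> (S0, b)
  (S0, 0) -> (S1, b)

"abbb"


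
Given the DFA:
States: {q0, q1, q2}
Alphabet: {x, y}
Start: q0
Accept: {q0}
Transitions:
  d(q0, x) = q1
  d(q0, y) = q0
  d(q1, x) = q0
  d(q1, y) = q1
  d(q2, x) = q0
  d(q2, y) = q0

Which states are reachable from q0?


BFS from q0:
  layer 0: {q0}
  layer 1: {q1}

{q0, q1}


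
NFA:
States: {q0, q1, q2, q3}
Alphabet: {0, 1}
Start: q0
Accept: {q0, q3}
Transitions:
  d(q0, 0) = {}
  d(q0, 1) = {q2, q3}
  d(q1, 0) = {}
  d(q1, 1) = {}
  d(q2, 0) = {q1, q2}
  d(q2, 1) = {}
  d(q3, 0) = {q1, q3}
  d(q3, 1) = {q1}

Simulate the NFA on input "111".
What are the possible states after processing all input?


Start: {q0}
  --1--> {q2, q3}
  --1--> {q1}
  --1--> {}

{} (empty set, no valid transitions)


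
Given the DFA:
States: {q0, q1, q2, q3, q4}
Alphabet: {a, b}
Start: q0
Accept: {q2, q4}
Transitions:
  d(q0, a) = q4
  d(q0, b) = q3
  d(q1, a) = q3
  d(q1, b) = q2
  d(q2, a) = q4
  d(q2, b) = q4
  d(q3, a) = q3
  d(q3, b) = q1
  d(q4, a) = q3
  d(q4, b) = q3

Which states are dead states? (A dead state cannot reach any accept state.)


Forward reachability from each state:
  q0 -> reaches accept state q2 (live)
  q1 -> reaches accept state q2 (live)
  q2 -> reaches accept state q2 (live)
  q3 -> reaches accept state q2 (live)
  q4 -> reaches accept state q2 (live)

None (all states can reach an accept state)


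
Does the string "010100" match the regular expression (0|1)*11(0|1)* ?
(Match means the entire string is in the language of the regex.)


|string| = 6; first = '0'; last = '0'

No, "010100" does not match (0|1)*11(0|1)*


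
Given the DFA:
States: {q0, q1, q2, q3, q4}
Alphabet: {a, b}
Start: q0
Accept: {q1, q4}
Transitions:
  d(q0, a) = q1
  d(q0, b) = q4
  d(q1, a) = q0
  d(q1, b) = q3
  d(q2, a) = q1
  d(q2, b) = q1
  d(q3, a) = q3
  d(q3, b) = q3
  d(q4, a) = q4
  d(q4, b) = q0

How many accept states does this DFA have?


Accept states listed: {q1, q4}
Counting: q1(1) q4(2)

2


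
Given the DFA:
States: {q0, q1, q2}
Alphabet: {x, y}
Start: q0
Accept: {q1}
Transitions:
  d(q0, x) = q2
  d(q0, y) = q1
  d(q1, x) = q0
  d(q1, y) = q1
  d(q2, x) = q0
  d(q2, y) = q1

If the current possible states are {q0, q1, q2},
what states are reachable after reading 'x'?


Apply transition on 'x' from each current state:
  d(q0, x) = q2
  d(q1, x) = q0
  d(q2, x) = q0

{q0, q2}


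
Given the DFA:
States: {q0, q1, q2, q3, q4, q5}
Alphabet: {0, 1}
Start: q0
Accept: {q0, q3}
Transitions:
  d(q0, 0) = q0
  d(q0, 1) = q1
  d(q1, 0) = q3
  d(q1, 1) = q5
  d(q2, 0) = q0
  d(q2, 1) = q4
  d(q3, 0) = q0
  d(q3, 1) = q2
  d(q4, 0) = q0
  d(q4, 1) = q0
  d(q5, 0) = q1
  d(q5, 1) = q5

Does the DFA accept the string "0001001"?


Trace: q0 -> q0 -> q0 -> q0 -> q1 -> q3 -> q0 -> q1
Final state: q1
Accept states: {q0, q3}

No, rejected (final state q1 is not an accept state)


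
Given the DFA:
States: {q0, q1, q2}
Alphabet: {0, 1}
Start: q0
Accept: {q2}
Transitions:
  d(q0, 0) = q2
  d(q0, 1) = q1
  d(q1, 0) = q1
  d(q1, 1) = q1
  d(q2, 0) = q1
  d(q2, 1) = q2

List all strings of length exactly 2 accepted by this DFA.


All strings of length 2: 4 total
Accepted: 1

"01"


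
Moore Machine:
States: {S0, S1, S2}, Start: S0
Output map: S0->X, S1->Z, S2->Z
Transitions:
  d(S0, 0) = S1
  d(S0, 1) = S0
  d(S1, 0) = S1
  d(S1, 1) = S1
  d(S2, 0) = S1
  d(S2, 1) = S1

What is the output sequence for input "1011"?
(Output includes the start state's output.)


Start: S0 (output X)
  --1--> S0 (output X)
  --0--> S1 (output Z)
  --1--> S1 (output Z)
  --1--> S1 (output Z)

"XXZZZ"


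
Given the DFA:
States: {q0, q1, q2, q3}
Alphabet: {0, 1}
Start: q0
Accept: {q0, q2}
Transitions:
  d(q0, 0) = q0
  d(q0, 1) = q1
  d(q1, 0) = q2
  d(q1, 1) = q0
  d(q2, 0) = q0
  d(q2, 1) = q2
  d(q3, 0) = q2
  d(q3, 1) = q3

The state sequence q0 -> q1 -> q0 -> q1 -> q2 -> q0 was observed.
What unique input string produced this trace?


Trace back each transition to find the symbol:
  q0 --[1]--> q1
  q1 --[1]--> q0
  q0 --[1]--> q1
  q1 --[0]--> q2
  q2 --[0]--> q0

"11100"


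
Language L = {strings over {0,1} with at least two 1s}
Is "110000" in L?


count('1') = 2

Yes, "110000" is in L


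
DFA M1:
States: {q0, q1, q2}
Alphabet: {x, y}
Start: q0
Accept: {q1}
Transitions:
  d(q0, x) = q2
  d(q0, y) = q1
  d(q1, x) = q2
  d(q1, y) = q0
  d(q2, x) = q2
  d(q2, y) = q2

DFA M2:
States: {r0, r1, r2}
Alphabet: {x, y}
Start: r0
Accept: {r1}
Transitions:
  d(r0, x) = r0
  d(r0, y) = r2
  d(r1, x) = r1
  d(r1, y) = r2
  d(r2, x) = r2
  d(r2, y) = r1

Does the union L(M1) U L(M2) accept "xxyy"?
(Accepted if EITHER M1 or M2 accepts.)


M1: final=q2 accepted=False
M2: final=r1 accepted=True

Yes, union accepts
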